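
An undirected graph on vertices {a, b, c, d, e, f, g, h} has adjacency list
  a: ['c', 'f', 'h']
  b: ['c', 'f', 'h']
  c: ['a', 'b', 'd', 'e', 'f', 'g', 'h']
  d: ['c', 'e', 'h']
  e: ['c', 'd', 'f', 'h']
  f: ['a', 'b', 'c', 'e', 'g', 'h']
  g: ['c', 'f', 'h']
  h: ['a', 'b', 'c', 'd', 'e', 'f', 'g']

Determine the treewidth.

A width-3 tree decomposition is:
Bags: B1 = {a, c, f, h}  B2 = {c, e, f, h}  B3 = {c, d, e, h}  B4 = {b, c, f, h}  B5 = {c, f, g, h}
Tree: B1–B2, B2–B3, B2–B4, B4–B5
The largest bag has 4 vertices, giving width 3; this decomposition certifies tw(G) ≤ 3. On the other hand G contains the 4-clique {c, d, e, h}. A clique must lie in a single bag of any decomposition, so no decomposition can have width below 3. The upper and lower bounds meet at 3, so that is the treewidth.

3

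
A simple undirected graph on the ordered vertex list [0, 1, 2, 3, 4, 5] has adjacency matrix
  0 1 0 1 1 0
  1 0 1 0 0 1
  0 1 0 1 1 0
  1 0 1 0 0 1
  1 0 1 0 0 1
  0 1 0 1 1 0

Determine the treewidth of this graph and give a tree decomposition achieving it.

Treewidth 3.
Bags: B1 = {0, 2, 3, 5}  B2 = {0, 1, 2, 5}  B3 = {0, 2, 4, 5}
Tree: B1–B2, B2–B3

The largest bag has 4 vertices, giving width 3; this decomposition certifies tw(G) ≤ 3. For the lower bound: the 4 vertex sets {2,3}, {0,1}, {5}, {4} are disjoint, each induces a connected subgraph, and every pair is joined by at least one edge of G. Contracting each set to a single vertex therefore yields K_{4} as a minor, and since treewidth is minor-monotone, tw(G) ≥ tw(K_{4}) = 3. Therefore the treewidth is 3.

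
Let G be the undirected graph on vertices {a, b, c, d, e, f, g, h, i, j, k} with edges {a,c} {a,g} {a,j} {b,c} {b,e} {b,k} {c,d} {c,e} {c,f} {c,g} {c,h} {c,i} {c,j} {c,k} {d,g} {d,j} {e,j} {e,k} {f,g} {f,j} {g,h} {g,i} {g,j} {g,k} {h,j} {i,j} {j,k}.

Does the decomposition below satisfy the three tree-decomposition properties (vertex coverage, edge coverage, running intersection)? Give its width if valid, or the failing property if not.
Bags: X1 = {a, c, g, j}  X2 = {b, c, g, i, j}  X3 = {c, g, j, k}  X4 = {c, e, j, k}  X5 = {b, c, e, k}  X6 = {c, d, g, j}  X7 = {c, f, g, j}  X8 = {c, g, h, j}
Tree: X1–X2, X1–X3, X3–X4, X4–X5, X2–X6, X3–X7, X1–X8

No — bags containing vertex b are not connected in the tree.

A tree decomposition must satisfy three properties: every vertex lies in some bag; for every edge, both endpoints lie together in some bag; and for every vertex, the bags containing it form a connected subtree. Here bags containing vertex b are not connected in the tree, so the decomposition is invalid.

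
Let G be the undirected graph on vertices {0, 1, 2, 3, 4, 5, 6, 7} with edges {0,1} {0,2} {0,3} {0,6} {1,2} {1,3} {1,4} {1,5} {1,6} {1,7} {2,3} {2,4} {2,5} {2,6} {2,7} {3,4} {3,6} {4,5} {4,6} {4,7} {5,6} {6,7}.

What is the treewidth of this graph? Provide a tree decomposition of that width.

Treewidth 4.
Bags: B1 = {0, 1, 2, 3, 6}  B2 = {1, 2, 3, 4, 6}  B3 = {1, 2, 4, 6, 7}  B4 = {1, 2, 4, 5, 6}
Tree: B1–B2, B2–B3, B2–B4

The largest bag has 5 vertices, giving width 4; this decomposition certifies tw(G) ≤ 4. On the other hand G contains the 5-clique {0, 1, 2, 3, 6}. A clique must lie in a single bag of any decomposition, so no decomposition can have width below 4. Combining the bounds, tw(G) = 4.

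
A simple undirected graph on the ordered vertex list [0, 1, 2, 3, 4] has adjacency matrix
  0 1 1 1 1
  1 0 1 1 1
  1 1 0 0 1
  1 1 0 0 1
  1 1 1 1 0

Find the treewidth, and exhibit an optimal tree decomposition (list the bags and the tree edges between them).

Treewidth 3.
Bags: B1 = {0, 1, 3, 4}  B2 = {0, 1, 2, 4}
Tree: B1–B2

Every bag has size at most 4, so the width is 4 − 1 = 3 and tw(G) ≤ 3. For the lower bound, the 4 vertices {0, 1, 2, 4} are pairwise adjacent, and any tree decomposition puts a clique entirely inside one bag — forcing width ≥ 3. Combining the bounds, tw(G) = 3.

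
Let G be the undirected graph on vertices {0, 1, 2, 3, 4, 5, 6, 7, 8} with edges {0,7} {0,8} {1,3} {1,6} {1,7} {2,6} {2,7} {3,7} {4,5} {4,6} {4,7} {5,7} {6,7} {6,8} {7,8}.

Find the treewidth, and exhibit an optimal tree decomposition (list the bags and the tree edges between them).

Every bag has size at most 3, so the width is 3 − 1 = 2 and tw(G) ≤ 2. On the other hand G contains the 3-clique {0, 7, 8}. A clique must lie in a single bag of any decomposition, so no decomposition can have width below 2. The upper and lower bounds meet at 2, so that is the treewidth.

Treewidth 2.
One such decomposition:
Bags: B1 = {6, 7, 8}  B2 = {1, 6, 7}  B3 = {2, 6, 7}  B4 = {1, 3, 7}  B5 = {4, 6, 7}  B6 = {0, 7, 8}  B7 = {4, 5, 7}
Tree: B1–B2, B2–B3, B2–B4, B2–B5, B1–B6, B5–B7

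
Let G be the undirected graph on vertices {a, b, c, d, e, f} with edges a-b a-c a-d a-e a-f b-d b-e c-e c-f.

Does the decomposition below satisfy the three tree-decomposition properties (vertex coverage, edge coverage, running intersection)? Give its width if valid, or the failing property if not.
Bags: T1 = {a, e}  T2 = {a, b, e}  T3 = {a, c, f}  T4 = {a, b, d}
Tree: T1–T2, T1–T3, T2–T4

No — edge (c,e) lies in no bag.

A tree decomposition must satisfy three properties: every vertex lies in some bag; for every edge, both endpoints lie together in some bag; and for every vertex, the bags containing it form a connected subtree. Here edge (c,e) lies in no bag, so the decomposition is invalid.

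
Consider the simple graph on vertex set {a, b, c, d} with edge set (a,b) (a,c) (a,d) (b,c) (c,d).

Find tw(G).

2

A width-2 tree decomposition is:
Bags: B1 = {a, b, c}  B2 = {a, c, d}
Tree: B1–B2
Each bag holds 3 vertices, so the decomposition has width 2, which upper-bounds the treewidth. Conversely, {a, c, d} is a clique of size 3, and the vertices of any clique must share a bag in every tree decomposition; so some bag has ≥ 3 vertices and tw(G) ≥ 2. The upper and lower bounds meet at 2, so that is the treewidth.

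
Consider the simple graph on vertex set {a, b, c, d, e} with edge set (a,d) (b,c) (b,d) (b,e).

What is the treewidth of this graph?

A width-1 tree decomposition is:
Bags: B1 = {b, c}  B2 = {b, d}  B3 = {a, d}  B4 = {b, e}
Tree: B1–B2, B2–B3, B2–B4
Every bag has size at most 2, so the width is 2 − 1 = 1 and tw(G) ≤ 1. Since G has at least one edge (e.g. c–b), it is not an edgeless graph, so tw(G) ≥ 1. Therefore the treewidth is 1.

1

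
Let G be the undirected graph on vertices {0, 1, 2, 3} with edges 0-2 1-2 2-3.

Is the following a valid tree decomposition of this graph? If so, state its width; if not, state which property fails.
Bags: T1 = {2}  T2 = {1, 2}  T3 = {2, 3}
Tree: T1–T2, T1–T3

No — vertex 0 appears in no bag.

A tree decomposition must satisfy three properties: every vertex lies in some bag; for every edge, both endpoints lie together in some bag; and for every vertex, the bags containing it form a connected subtree. Here vertex 0 appears in no bag, so the decomposition is invalid.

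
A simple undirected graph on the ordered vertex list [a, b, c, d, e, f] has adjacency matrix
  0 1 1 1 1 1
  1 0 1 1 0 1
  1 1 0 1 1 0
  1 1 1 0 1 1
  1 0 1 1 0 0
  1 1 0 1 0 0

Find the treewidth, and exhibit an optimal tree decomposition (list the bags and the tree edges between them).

Every bag has size at most 4, so the width is 4 − 1 = 3 and tw(G) ≤ 3. For the lower bound, the 4 vertices {a, c, d, e} are pairwise adjacent, and any tree decomposition puts a clique entirely inside one bag — forcing width ≥ 3. Therefore the treewidth is 3.

Treewidth 3.
One optimal decomposition is:
Bags: B1 = {a, b, c, d}  B2 = {a, b, d, f}  B3 = {a, c, d, e}
Tree: B1–B2, B1–B3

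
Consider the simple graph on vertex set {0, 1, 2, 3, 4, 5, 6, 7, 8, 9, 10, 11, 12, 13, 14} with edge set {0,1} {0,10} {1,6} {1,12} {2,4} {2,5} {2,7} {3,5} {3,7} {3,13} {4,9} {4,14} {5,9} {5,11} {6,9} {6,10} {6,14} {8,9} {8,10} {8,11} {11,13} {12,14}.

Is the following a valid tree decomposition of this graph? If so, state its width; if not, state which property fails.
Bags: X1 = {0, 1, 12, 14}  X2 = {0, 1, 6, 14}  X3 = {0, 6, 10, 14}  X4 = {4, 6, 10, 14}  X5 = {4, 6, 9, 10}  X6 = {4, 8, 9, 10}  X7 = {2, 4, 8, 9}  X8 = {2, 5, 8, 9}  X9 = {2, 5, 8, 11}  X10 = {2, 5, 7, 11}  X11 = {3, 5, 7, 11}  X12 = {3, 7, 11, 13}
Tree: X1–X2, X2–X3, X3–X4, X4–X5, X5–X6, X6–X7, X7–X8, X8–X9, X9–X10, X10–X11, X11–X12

Every vertex of G appears in some bag (union = {0, 1, 2, 3, 4, 5, 6, 7, 8, 9, 10, 11, 12, 13, 14}); every edge is covered by a bag; and for each vertex v the set of bags containing v is connected in the bag tree. The decomposition is therefore valid. The largest bag has 4 vertices, so the width is 3.

Yes; width 3.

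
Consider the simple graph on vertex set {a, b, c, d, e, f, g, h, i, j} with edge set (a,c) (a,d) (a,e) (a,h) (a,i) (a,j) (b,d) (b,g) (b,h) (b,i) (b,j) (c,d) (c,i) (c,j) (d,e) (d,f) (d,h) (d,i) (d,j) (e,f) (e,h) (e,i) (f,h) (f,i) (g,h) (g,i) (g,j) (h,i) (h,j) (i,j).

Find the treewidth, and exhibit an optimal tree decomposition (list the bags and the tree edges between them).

Each bag holds 5 vertices, so the decomposition has width 4, which upper-bounds the treewidth. Conversely, {a, d, h, i, j} is a clique of size 5, and the vertices of any clique must share a bag in every tree decomposition; so some bag has ≥ 5 vertices and tw(G) ≥ 4. Therefore the treewidth is 4.

Treewidth 4.
One optimal decomposition is:
Bags: B1 = {a, d, h, i, j}  B2 = {b, d, h, i, j}  B3 = {b, g, h, i, j}  B4 = {a, d, e, h, i}  B5 = {a, c, d, i, j}  B6 = {d, e, f, h, i}
Tree: B1–B2, B2–B3, B1–B4, B1–B5, B4–B6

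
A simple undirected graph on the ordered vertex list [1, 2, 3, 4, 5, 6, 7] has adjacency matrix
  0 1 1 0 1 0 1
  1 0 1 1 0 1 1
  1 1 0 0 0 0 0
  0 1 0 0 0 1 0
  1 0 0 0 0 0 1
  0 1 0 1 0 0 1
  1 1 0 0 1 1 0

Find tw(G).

A width-2 tree decomposition is:
Bags: B1 = {2, 6, 7}  B2 = {2, 4, 6}  B3 = {1, 2, 7}  B4 = {1, 5, 7}  B5 = {1, 2, 3}
Tree: B1–B2, B1–B3, B3–B4, B3–B5
Each bag holds 3 vertices, so the decomposition has width 2, which upper-bounds the treewidth. On the other hand G contains the 3-clique {1, 2, 3}. A clique must lie in a single bag of any decomposition, so no decomposition can have width below 2. Hence tw(G) = 2 exactly.

2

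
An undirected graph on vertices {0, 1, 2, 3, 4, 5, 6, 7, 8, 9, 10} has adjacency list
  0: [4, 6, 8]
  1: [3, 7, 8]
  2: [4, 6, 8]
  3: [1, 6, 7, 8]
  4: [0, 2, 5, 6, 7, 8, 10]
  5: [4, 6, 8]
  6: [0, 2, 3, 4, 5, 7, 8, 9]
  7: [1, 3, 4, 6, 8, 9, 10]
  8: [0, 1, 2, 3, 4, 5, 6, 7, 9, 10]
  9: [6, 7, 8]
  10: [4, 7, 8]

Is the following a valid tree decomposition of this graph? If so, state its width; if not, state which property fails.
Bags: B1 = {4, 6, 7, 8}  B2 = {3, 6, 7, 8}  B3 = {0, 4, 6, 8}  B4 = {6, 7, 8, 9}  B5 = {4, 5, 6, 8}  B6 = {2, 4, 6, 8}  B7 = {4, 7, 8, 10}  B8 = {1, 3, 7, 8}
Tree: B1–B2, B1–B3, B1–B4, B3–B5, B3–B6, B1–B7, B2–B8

Vertex coverage: the bags together contain {0, 1, 2, 3, 4, 5, 6, 7, 8, 9, 10}, the full vertex set. Edge coverage: each edge of G has both endpoints in at least one bag. Running intersection: for every vertex, the bags containing it form a connected subtree. All three properties hold, so this is a valid tree decomposition of width max|bag| − 1 = 3, and hence tw(G) ≤ 3.

Yes; width 3.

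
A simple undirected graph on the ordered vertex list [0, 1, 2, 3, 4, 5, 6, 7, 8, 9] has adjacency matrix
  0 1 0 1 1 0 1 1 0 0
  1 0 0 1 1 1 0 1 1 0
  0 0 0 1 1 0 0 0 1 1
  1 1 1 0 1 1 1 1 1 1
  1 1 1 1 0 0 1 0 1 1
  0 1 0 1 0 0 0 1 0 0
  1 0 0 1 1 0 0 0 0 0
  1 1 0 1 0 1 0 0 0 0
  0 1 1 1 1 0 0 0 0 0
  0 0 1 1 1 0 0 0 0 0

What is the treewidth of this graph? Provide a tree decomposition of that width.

Each bag holds 4 vertices, so the decomposition has width 3, which upper-bounds the treewidth. On the other hand G contains the 4-clique {0, 1, 3, 4}. A clique must lie in a single bag of any decomposition, so no decomposition can have width below 3. Therefore the treewidth is 3.

Treewidth 3.
Bags: B1 = {0, 1, 3, 4}  B2 = {1, 3, 4, 8}  B3 = {2, 3, 4, 8}  B4 = {0, 1, 3, 7}  B5 = {2, 3, 4, 9}  B6 = {1, 3, 5, 7}  B7 = {0, 3, 4, 6}
Tree: B1–B2, B2–B3, B1–B4, B3–B5, B4–B6, B1–B7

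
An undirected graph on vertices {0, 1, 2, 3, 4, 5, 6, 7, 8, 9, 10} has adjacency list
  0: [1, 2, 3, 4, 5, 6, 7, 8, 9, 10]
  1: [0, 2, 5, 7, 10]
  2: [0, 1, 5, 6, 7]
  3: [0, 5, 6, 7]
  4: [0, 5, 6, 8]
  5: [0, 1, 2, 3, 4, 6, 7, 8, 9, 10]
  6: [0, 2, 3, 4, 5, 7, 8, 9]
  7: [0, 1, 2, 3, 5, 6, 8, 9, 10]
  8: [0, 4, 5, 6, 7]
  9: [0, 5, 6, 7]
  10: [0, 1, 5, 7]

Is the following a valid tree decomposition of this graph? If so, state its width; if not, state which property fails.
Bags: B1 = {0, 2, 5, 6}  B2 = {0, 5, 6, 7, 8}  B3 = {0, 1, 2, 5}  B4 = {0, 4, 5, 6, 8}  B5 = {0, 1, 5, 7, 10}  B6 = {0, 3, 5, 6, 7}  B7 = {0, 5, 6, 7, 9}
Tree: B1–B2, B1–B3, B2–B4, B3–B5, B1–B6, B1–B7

A tree decomposition must satisfy three properties: every vertex lies in some bag; for every edge, both endpoints lie together in some bag; and for every vertex, the bags containing it form a connected subtree. Here edge (7,2) lies in no bag, so the decomposition is invalid.

No — edge (7,2) lies in no bag.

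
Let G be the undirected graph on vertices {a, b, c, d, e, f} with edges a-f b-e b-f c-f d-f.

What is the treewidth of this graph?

1

A width-1 tree decomposition is:
Bags: B1 = {d, f}  B2 = {b, f}  B3 = {b, e}  B4 = {a, f}  B5 = {c, f}
Tree: B1–B2, B2–B3, B2–B4, B1–B5
Every bag has size at most 2, so the width is 2 − 1 = 1 and tw(G) ≤ 1. Since G has at least one edge (e.g. d–f), it is not an edgeless graph, so tw(G) ≥ 1. Hence tw(G) = 1 exactly.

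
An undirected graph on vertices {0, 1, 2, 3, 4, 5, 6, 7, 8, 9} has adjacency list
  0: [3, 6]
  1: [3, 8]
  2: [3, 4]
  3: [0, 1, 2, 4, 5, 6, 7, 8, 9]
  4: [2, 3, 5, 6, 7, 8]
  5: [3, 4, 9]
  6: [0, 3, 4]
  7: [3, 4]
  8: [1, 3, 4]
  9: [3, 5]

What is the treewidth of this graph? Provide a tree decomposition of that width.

Treewidth 2.
Bags: B1 = {3, 4, 6}  B2 = {0, 3, 6}  B3 = {3, 4, 8}  B4 = {2, 3, 4}  B5 = {3, 4, 5}  B6 = {3, 5, 9}  B7 = {3, 4, 7}  B8 = {1, 3, 8}
Tree: B1–B2, B1–B3, B3–B4, B4–B5, B5–B6, B1–B7, B3–B8

The largest bag has 3 vertices, giving width 2; this decomposition certifies tw(G) ≤ 2. Conversely, {0, 3, 6} is a clique of size 3, and the vertices of any clique must share a bag in every tree decomposition; so some bag has ≥ 3 vertices and tw(G) ≥ 2. Hence tw(G) = 2 exactly.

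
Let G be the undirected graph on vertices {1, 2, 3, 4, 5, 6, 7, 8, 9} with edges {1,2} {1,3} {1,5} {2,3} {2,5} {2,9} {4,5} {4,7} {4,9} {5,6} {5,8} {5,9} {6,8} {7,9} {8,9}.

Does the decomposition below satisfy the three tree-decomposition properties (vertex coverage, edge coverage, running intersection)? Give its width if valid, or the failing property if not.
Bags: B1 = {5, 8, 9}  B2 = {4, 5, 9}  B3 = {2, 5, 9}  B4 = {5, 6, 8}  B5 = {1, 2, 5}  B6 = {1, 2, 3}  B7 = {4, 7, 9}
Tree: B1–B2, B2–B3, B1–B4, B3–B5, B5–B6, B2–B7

Every vertex of G appears in some bag (union = {1, 2, 3, 4, 5, 6, 7, 8, 9}); every edge is covered by a bag; and for each vertex v the set of bags containing v is connected in the bag tree. The decomposition is therefore valid. The largest bag has 3 vertices, so the width is 2.

Yes; width 2.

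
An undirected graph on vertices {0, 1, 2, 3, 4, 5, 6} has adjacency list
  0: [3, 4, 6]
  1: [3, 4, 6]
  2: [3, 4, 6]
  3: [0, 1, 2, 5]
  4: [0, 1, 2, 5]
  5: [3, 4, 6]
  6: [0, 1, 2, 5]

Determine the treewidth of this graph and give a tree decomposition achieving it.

Treewidth 3.
One optimal decomposition is:
Bags: B1 = {0, 3, 4, 6}  B2 = {1, 3, 4, 6}  B3 = {3, 4, 5, 6}  B4 = {2, 3, 4, 6}
Tree: B1–B2, B2–B3, B3–B4

Every bag has size at most 4, so the width is 4 − 1 = 3 and tw(G) ≤ 3. For the lower bound: the 4 vertex sets {0,4}, {1,3}, {6}, {5} are disjoint, each induces a connected subgraph, and every pair is joined by at least one edge of G. Contracting each set to a single vertex therefore yields K_{4} as a minor, and since treewidth is minor-monotone, tw(G) ≥ tw(K_{4}) = 3. The upper and lower bounds meet at 3, so that is the treewidth.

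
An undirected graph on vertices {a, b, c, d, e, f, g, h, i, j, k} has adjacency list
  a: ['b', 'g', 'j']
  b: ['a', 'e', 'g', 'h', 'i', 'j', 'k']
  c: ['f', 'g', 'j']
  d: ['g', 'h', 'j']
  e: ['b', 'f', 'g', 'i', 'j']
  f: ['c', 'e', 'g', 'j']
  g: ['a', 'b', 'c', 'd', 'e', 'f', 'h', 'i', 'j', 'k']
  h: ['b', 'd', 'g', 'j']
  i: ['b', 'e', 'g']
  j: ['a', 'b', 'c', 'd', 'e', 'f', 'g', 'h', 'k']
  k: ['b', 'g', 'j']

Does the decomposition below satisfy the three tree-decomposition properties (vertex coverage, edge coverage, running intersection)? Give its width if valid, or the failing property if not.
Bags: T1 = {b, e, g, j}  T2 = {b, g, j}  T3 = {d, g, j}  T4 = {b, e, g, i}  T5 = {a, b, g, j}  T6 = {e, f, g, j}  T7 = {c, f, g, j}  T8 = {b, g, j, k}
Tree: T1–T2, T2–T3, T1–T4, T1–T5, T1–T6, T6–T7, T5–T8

No — vertex h appears in no bag.

A tree decomposition must satisfy three properties: every vertex lies in some bag; for every edge, both endpoints lie together in some bag; and for every vertex, the bags containing it form a connected subtree. Here vertex h appears in no bag, so the decomposition is invalid.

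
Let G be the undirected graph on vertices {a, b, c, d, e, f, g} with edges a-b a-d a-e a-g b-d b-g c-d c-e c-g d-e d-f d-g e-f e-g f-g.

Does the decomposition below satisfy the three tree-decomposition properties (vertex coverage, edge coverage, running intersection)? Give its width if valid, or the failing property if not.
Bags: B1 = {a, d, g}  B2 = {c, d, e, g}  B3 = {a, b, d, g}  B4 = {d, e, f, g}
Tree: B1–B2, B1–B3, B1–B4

A tree decomposition must satisfy three properties: every vertex lies in some bag; for every edge, both endpoints lie together in some bag; and for every vertex, the bags containing it form a connected subtree. Here edge (e,a) lies in no bag, so the decomposition is invalid.

No — edge (e,a) lies in no bag.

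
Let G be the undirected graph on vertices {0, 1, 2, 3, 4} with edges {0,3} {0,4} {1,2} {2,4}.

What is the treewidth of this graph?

A width-1 tree decomposition is:
Bags: B1 = {0, 3}  B2 = {0, 4}  B3 = {2, 4}  B4 = {1, 2}
Tree: B1–B2, B2–B3, B3–B4
Every bag has size at most 2, so the width is 2 − 1 = 1 and tw(G) ≤ 1. G has an edge, so its treewidth is at least 1. Therefore the treewidth is 1.

1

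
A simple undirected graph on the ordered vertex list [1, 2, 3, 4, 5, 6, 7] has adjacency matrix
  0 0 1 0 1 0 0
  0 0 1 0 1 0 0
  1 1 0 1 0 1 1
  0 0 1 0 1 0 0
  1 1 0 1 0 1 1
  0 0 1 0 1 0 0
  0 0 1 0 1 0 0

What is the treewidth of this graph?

2

A width-2 tree decomposition is:
Bags: B1 = {3, 5, 6}  B2 = {1, 3, 5}  B3 = {3, 5, 7}  B4 = {2, 3, 5}  B5 = {3, 4, 5}
Tree: B1–B2, B2–B3, B3–B4, B4–B5
Each bag holds 3 vertices, so the decomposition has width 2, which upper-bounds the treewidth. Since 5–6–3–1–5 is a cycle in G, G is not acyclic. Forests are exactly the graphs of treewidth ≤ 1, so tw(G) ≥ 2. Combining the bounds, tw(G) = 2.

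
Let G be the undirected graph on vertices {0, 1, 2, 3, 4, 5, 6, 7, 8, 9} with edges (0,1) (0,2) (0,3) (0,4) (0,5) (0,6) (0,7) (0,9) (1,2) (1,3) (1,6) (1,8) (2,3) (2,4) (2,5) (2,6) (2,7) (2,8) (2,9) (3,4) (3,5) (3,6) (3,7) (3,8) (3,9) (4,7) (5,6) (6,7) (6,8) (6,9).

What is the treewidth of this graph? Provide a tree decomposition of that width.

Each bag holds 5 vertices, so the decomposition has width 4, which upper-bounds the treewidth. Conversely, {0, 2, 3, 4, 7} is a clique of size 5, and the vertices of any clique must share a bag in every tree decomposition; so some bag has ≥ 5 vertices and tw(G) ≥ 4. Hence tw(G) = 4 exactly.

Treewidth 4.
One such decomposition:
Bags: B1 = {0, 2, 3, 4, 7}  B2 = {0, 2, 3, 6, 7}  B3 = {0, 1, 2, 3, 6}  B4 = {0, 2, 3, 5, 6}  B5 = {1, 2, 3, 6, 8}  B6 = {0, 2, 3, 6, 9}
Tree: B1–B2, B2–B3, B2–B4, B3–B5, B3–B6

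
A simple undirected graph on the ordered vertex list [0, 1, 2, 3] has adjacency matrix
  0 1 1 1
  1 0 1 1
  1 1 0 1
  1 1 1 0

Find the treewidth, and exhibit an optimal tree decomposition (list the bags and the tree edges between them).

Treewidth 3.
One such decomposition:
Bags: B1 = {0, 1, 2, 3}
Tree: (single bag)

With just one bag of size 4, the width is 4 − 1 = 3, so tw(G) ≤ 3. Conversely, {0, 1, 2, 3} is a clique of size 4, and the vertices of any clique must share a bag in every tree decomposition; so some bag has ≥ 4 vertices and tw(G) ≥ 3. Hence tw(G) = 3 exactly.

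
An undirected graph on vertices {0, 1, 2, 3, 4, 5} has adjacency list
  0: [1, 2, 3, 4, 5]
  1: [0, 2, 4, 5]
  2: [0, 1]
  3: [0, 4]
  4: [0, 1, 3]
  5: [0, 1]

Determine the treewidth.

2

A width-2 tree decomposition is:
Bags: B1 = {0, 1, 5}  B2 = {0, 1, 4}  B3 = {0, 3, 4}  B4 = {0, 1, 2}
Tree: B1–B2, B2–B3, B1–B4
Each bag holds 3 vertices, so the decomposition has width 2, which upper-bounds the treewidth. On the other hand G contains the 3-clique {0, 1, 2}. A clique must lie in a single bag of any decomposition, so no decomposition can have width below 2. Hence tw(G) = 2 exactly.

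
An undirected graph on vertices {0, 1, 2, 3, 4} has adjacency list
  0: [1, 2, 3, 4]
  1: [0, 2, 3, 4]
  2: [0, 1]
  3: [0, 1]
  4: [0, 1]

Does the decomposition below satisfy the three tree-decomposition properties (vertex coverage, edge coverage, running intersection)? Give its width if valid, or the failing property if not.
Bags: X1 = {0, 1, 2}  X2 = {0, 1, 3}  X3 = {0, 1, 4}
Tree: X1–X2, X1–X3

Yes; width 2.

Vertex coverage: the bags together contain {0, 1, 2, 3, 4}, the full vertex set. Edge coverage: each edge of G has both endpoints in at least one bag. Running intersection: for every vertex, the bags containing it form a connected subtree. All three properties hold, so this is a valid tree decomposition of width max|bag| − 1 = 2, and hence tw(G) ≤ 2.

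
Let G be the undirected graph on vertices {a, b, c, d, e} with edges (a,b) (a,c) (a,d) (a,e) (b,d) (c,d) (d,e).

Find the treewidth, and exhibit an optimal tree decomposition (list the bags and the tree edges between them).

Treewidth 2.
One such decomposition:
Bags: B1 = {a, b, d}  B2 = {a, d, e}  B3 = {a, c, d}
Tree: B1–B2, B1–B3

Each bag holds 3 vertices, so the decomposition has width 2, which upper-bounds the treewidth. For the lower bound, the 3 vertices {a, d, e} are pairwise adjacent, and any tree decomposition puts a clique entirely inside one bag — forcing width ≥ 2. Therefore the treewidth is 2.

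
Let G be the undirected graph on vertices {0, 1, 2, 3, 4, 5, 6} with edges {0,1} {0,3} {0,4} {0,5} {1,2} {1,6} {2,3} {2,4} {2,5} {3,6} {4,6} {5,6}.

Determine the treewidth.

A width-3 tree decomposition is:
Bags: B1 = {0, 2, 3, 6}  B2 = {0, 2, 5, 6}  B3 = {0, 1, 2, 6}  B4 = {0, 2, 4, 6}
Tree: B1–B2, B2–B3, B3–B4
Each bag holds 4 vertices, so the decomposition has width 3, which upper-bounds the treewidth. For the lower bound: the 4 vertex sets {2,3}, {0,5}, {6}, {1} are disjoint, each induces a connected subgraph, and every pair is joined by at least one edge of G. Contracting each set to a single vertex therefore yields K_{4} as a minor, and since treewidth is minor-monotone, tw(G) ≥ tw(K_{4}) = 3. Therefore the treewidth is 3.

3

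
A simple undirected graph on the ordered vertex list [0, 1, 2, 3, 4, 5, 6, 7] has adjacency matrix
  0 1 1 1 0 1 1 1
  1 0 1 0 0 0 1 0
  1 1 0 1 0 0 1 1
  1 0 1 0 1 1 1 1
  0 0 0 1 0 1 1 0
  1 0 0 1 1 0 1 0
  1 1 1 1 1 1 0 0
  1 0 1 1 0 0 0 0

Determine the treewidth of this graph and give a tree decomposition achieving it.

Each bag holds 4 vertices, so the decomposition has width 3, which upper-bounds the treewidth. For the lower bound, the 4 vertices {0, 1, 2, 6} are pairwise adjacent, and any tree decomposition puts a clique entirely inside one bag — forcing width ≥ 3. Hence tw(G) = 3 exactly.

Treewidth 3.
One such decomposition:
Bags: B1 = {0, 2, 3, 6}  B2 = {0, 3, 5, 6}  B3 = {0, 1, 2, 6}  B4 = {3, 4, 5, 6}  B5 = {0, 2, 3, 7}
Tree: B1–B2, B1–B3, B2–B4, B1–B5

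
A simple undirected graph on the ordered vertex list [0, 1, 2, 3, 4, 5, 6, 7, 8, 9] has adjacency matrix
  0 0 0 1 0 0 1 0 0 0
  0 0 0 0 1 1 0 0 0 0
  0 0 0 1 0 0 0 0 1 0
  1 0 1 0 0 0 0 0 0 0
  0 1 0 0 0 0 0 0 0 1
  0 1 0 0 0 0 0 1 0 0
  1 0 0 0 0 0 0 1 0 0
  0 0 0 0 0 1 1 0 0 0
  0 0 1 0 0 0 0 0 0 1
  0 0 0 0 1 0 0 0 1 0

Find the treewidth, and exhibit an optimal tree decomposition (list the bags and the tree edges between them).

Each bag holds 3 vertices, so the decomposition has width 2, which upper-bounds the treewidth. The edges 1–5–7–6–0–3–2–8–9–4–1 form a cycle, so G is not a tree and its treewidth is at least 2. Therefore the treewidth is 2.

Treewidth 2.
Bags: B1 = {1, 5, 7}  B2 = {1, 6, 7}  B3 = {0, 1, 6}  B4 = {0, 1, 3}  B5 = {1, 2, 3}  B6 = {1, 2, 8}  B7 = {1, 8, 9}  B8 = {1, 4, 9}
Tree: B1–B2, B2–B3, B3–B4, B4–B5, B5–B6, B6–B7, B7–B8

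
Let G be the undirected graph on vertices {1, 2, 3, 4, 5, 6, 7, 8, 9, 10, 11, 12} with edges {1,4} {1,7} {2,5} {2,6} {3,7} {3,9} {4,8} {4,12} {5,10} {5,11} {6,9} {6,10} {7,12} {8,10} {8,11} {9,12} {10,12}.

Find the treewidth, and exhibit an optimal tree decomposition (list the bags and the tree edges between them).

The largest bag has 4 vertices, giving width 3; this decomposition certifies tw(G) ≤ 3. For the lower bound: the 4 vertex sets {1,3,7}, {9}, {12}, {4,6,8,10} are disjoint, each induces a connected subgraph, and every pair is joined by at least one edge of G. Contracting each set to a single vertex therefore yields K_{4} as a minor, and since treewidth is minor-monotone, tw(G) ≥ tw(K_{4}) = 3. Therefore the treewidth is 3.

Treewidth 3.
One such decomposition:
Bags: B1 = {1, 3, 7, 9}  B2 = {1, 7, 9, 12}  B3 = {1, 4, 9, 12}  B4 = {4, 6, 9, 12}  B5 = {4, 6, 10, 12}  B6 = {4, 6, 8, 10}  B7 = {2, 6, 8, 10}  B8 = {2, 5, 8, 10}  B9 = {2, 5, 8, 11}
Tree: B1–B2, B2–B3, B3–B4, B4–B5, B5–B6, B6–B7, B7–B8, B8–B9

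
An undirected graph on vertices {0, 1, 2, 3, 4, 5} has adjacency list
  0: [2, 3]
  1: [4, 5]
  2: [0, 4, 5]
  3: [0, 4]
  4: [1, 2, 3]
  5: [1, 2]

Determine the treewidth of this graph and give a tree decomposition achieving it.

Treewidth 2.
One optimal decomposition is:
Bags: B1 = {1, 4, 5}  B2 = {2, 4, 5}  B3 = {2, 3, 4}  B4 = {0, 2, 3}
Tree: B1–B2, B2–B3, B3–B4

The largest bag has 3 vertices, giving width 2; this decomposition certifies tw(G) ≤ 2. Since 1–5–2–4–1 is a cycle in G, G is not acyclic. Forests are exactly the graphs of treewidth ≤ 1, so tw(G) ≥ 2. Hence tw(G) = 2 exactly.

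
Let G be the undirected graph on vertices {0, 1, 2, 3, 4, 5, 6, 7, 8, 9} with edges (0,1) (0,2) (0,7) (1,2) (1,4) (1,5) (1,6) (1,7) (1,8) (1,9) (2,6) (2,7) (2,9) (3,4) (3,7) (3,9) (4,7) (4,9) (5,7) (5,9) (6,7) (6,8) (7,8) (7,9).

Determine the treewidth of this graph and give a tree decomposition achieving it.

Every bag has size at most 4, so the width is 4 − 1 = 3 and tw(G) ≤ 3. Conversely, {1, 6, 7, 8} is a clique of size 4, and the vertices of any clique must share a bag in every tree decomposition; so some bag has ≥ 4 vertices and tw(G) ≥ 3. The upper and lower bounds meet at 3, so that is the treewidth.

Treewidth 3.
One such decomposition:
Bags: B1 = {1, 2, 7, 9}  B2 = {0, 1, 2, 7}  B3 = {1, 2, 6, 7}  B4 = {1, 4, 7, 9}  B5 = {1, 6, 7, 8}  B6 = {1, 5, 7, 9}  B7 = {3, 4, 7, 9}
Tree: B1–B2, B1–B3, B1–B4, B3–B5, B4–B6, B4–B7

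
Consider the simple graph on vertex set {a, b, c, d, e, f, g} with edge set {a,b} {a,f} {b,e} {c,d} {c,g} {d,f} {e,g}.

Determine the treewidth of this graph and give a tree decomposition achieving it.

Every bag has size at most 3, so the width is 3 − 1 = 2 and tw(G) ≤ 2. For the lower bound, G contains the cycle g–e–b–a–f–d–c–g, so G is not a forest; only forests have treewidth ≤ 1, hence tw(G) ≥ 2. Hence tw(G) = 2 exactly.

Treewidth 2.
One such decomposition:
Bags: B1 = {b, e, g}  B2 = {a, b, g}  B3 = {a, f, g}  B4 = {d, f, g}  B5 = {c, d, g}
Tree: B1–B2, B2–B3, B3–B4, B4–B5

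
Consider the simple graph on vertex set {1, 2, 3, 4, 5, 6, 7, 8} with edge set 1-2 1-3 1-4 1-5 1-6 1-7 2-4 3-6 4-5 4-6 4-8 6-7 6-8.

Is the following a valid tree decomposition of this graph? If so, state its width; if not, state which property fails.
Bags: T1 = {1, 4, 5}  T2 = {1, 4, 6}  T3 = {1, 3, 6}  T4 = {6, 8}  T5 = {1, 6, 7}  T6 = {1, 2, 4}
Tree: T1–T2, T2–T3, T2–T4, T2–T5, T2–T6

A tree decomposition must satisfy three properties: every vertex lies in some bag; for every edge, both endpoints lie together in some bag; and for every vertex, the bags containing it form a connected subtree. Here edge (4,8) lies in no bag, so the decomposition is invalid.

No — edge (4,8) lies in no bag.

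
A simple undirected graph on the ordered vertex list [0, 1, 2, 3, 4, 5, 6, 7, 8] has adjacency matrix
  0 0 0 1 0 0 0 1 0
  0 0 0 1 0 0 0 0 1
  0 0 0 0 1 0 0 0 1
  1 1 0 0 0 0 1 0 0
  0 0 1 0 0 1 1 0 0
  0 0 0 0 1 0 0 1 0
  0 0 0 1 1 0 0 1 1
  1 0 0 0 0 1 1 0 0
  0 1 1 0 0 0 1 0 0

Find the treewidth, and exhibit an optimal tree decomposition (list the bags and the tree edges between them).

Treewidth 3.
Bags: B1 = {1, 2, 4, 8}  B2 = {1, 4, 6, 8}  B3 = {1, 3, 4, 6}  B4 = {3, 4, 5, 6}  B5 = {3, 5, 6, 7}  B6 = {0, 3, 5, 7}
Tree: B1–B2, B2–B3, B3–B4, B4–B5, B5–B6

The largest bag has 4 vertices, giving width 3; this decomposition certifies tw(G) ≤ 3. For the lower bound: the 4 vertex sets {1,2,8}, {4}, {6}, {0,3,5,7} are disjoint, each induces a connected subgraph, and every pair is joined by at least one edge of G. Contracting each set to a single vertex therefore yields K_{4} as a minor, and since treewidth is minor-monotone, tw(G) ≥ tw(K_{4}) = 3. Combining the bounds, tw(G) = 3.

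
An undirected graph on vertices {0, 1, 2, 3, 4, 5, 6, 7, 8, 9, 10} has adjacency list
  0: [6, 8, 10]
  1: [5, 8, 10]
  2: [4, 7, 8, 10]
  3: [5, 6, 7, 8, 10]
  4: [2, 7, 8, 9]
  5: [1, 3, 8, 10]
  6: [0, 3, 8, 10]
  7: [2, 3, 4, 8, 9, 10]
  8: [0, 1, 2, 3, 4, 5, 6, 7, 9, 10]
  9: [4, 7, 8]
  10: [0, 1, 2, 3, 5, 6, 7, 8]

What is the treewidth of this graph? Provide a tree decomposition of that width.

Every bag has size at most 4, so the width is 4 − 1 = 3 and tw(G) ≤ 3. On the other hand G contains the 4-clique {4, 7, 8, 9}. A clique must lie in a single bag of any decomposition, so no decomposition can have width below 3. The upper and lower bounds meet at 3, so that is the treewidth.

Treewidth 3.
Bags: B1 = {3, 5, 8, 10}  B2 = {3, 7, 8, 10}  B3 = {2, 7, 8, 10}  B4 = {3, 6, 8, 10}  B5 = {0, 6, 8, 10}  B6 = {1, 5, 8, 10}  B7 = {2, 4, 7, 8}  B8 = {4, 7, 8, 9}
Tree: B1–B2, B2–B3, B1–B4, B4–B5, B1–B6, B3–B7, B7–B8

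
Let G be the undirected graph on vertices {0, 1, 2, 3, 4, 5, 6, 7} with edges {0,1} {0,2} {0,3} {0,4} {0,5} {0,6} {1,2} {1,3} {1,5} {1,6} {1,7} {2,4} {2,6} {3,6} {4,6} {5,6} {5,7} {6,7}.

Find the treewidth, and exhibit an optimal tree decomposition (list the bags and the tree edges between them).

Each bag holds 4 vertices, so the decomposition has width 3, which upper-bounds the treewidth. For the lower bound, the 4 vertices {0, 1, 2, 6} are pairwise adjacent, and any tree decomposition puts a clique entirely inside one bag — forcing width ≥ 3. Hence tw(G) = 3 exactly.

Treewidth 3.
One such decomposition:
Bags: B1 = {0, 1, 3, 6}  B2 = {0, 1, 5, 6}  B3 = {1, 5, 6, 7}  B4 = {0, 1, 2, 6}  B5 = {0, 2, 4, 6}
Tree: B1–B2, B2–B3, B2–B4, B4–B5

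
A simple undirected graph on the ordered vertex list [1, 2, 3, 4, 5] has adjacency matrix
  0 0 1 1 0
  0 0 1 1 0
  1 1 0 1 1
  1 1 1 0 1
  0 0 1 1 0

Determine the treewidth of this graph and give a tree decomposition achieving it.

Every bag has size at most 3, so the width is 3 − 1 = 2 and tw(G) ≤ 2. For the lower bound, the 3 vertices {1, 3, 4} are pairwise adjacent, and any tree decomposition puts a clique entirely inside one bag — forcing width ≥ 2. Combining the bounds, tw(G) = 2.

Treewidth 2.
One such decomposition:
Bags: B1 = {2, 3, 4}  B2 = {3, 4, 5}  B3 = {1, 3, 4}
Tree: B1–B2, B1–B3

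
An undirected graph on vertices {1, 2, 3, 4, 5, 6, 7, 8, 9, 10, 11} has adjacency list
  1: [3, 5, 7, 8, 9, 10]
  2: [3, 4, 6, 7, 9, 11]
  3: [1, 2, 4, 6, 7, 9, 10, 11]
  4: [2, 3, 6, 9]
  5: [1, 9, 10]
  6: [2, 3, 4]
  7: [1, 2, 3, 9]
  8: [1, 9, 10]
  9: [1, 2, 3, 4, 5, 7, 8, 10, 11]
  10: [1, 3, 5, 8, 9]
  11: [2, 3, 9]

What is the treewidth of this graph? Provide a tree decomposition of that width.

Treewidth 3.
Bags: B1 = {2, 3, 7, 9}  B2 = {1, 3, 7, 9}  B3 = {1, 3, 9, 10}  B4 = {2, 3, 4, 9}  B5 = {1, 8, 9, 10}  B6 = {2, 3, 9, 11}  B7 = {1, 5, 9, 10}  B8 = {2, 3, 4, 6}
Tree: B1–B2, B2–B3, B1–B4, B3–B5, B4–B6, B3–B7, B4–B8

The largest bag has 4 vertices, giving width 3; this decomposition certifies tw(G) ≤ 3. Conversely, {1, 8, 9, 10} is a clique of size 4, and the vertices of any clique must share a bag in every tree decomposition; so some bag has ≥ 4 vertices and tw(G) ≥ 3. Hence tw(G) = 3 exactly.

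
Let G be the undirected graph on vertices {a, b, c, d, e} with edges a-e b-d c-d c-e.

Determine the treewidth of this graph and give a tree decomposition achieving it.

Treewidth 1.
One such decomposition:
Bags: B1 = {c, e}  B2 = {a, e}  B3 = {c, d}  B4 = {b, d}
Tree: B1–B2, B1–B3, B3–B4

Every bag has size at most 2, so the width is 2 − 1 = 1 and tw(G) ≤ 1. G has an edge, so its treewidth is at least 1. Therefore the treewidth is 1.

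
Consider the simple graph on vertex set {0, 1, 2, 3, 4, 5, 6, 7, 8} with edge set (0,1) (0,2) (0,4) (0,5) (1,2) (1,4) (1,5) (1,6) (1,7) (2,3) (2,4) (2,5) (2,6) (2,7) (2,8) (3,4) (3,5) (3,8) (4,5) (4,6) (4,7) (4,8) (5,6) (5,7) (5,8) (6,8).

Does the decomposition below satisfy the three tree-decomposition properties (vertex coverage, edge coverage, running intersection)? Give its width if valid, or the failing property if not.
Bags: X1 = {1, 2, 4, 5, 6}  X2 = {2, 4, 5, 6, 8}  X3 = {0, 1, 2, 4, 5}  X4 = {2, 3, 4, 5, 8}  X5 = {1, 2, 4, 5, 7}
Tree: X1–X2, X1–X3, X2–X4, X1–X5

Checking the three conditions: (i) the bags cover all of {0, 1, 2, 3, 4, 5, 6, 7, 8}; (ii) for each edge, some bag contains both endpoints; (iii) the bags containing any fixed vertex form a subtree. All hold, so the decomposition is valid with width 5 − 1 = 4.

Yes; width 4.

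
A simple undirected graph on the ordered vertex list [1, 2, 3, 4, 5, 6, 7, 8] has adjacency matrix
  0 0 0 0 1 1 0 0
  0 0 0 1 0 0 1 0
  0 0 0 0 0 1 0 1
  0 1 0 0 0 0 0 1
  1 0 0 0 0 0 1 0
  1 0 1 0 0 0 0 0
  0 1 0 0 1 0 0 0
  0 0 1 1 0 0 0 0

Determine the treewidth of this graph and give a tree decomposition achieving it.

Every bag has size at most 3, so the width is 3 − 1 = 2 and tw(G) ≤ 2. For the lower bound, G contains the cycle 6–3–8–4–2–7–5–1–6, so G is not a forest; only forests have treewidth ≤ 1, hence tw(G) ≥ 2. Therefore the treewidth is 2.

Treewidth 2.
Bags: B1 = {3, 6, 8}  B2 = {4, 6, 8}  B3 = {2, 4, 6}  B4 = {2, 6, 7}  B5 = {5, 6, 7}  B6 = {1, 5, 6}
Tree: B1–B2, B2–B3, B3–B4, B4–B5, B5–B6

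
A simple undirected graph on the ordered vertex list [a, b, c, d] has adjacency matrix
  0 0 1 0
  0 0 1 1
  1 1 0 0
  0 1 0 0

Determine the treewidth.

1

A width-1 tree decomposition is:
Bags: B1 = {b, d}  B2 = {b, c}  B3 = {a, c}
Tree: B1–B2, B2–B3
The largest bag has 2 vertices, giving width 1; this decomposition certifies tw(G) ≤ 1. Since G has at least one edge (e.g. d–b), it is not an edgeless graph, so tw(G) ≥ 1. Hence tw(G) = 1 exactly.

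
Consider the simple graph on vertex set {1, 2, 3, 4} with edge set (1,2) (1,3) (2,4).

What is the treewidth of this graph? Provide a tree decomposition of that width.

The largest bag has 2 vertices, giving width 1; this decomposition certifies tw(G) ≤ 1. G has an edge, so its treewidth is at least 1. Therefore the treewidth is 1.

Treewidth 1.
One such decomposition:
Bags: B1 = {1, 3}  B2 = {1, 2}  B3 = {2, 4}
Tree: B1–B2, B2–B3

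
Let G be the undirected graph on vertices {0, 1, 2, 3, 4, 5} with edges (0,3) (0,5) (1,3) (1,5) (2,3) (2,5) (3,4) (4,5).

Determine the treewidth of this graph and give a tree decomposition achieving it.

Every bag has size at most 3, so the width is 3 − 1 = 2 and tw(G) ≤ 2. For the lower bound, G contains the cycle 4–3–1–5–4, so G is not a forest; only forests have treewidth ≤ 1, hence tw(G) ≥ 2. Combining the bounds, tw(G) = 2.

Treewidth 2.
Bags: B1 = {3, 4, 5}  B2 = {1, 3, 5}  B3 = {0, 3, 5}  B4 = {2, 3, 5}
Tree: B1–B2, B2–B3, B3–B4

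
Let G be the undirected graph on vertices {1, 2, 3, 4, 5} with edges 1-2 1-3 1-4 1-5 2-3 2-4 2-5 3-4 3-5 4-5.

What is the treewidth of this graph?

A width-4 tree decomposition is:
Bags: B1 = {1, 2, 3, 4, 5}
Tree: (single bag)
With just one bag of size 5, the width is 5 − 1 = 4, so tw(G) ≤ 4. For the lower bound, the 5 vertices {1, 2, 3, 4, 5} are pairwise adjacent, and any tree decomposition puts a clique entirely inside one bag — forcing width ≥ 4. Therefore the treewidth is 4.

4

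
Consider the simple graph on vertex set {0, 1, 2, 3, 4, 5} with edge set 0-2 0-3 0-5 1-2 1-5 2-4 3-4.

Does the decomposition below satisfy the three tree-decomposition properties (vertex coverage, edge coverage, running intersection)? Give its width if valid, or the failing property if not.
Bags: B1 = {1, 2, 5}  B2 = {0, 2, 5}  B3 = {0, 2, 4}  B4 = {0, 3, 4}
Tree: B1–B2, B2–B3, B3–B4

Yes; width 2.

Vertex coverage: the bags together contain {0, 1, 2, 3, 4, 5}, the full vertex set. Edge coverage: each edge of G has both endpoints in at least one bag. Running intersection: for every vertex, the bags containing it form a connected subtree. All three properties hold, so this is a valid tree decomposition of width max|bag| − 1 = 2, and hence tw(G) ≤ 2.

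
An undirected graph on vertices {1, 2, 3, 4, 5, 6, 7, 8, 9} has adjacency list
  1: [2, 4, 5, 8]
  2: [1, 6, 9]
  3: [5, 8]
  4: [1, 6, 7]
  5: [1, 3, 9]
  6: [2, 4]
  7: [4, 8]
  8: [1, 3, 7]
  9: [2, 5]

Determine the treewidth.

A width-3 tree decomposition is:
Bags: B1 = {2, 4, 6, 7}  B2 = {1, 2, 4, 7}  B3 = {1, 2, 7, 8}  B4 = {1, 2, 8, 9}  B5 = {1, 5, 8, 9}  B6 = {3, 5, 8, 9}
Tree: B1–B2, B2–B3, B3–B4, B4–B5, B5–B6
Each bag holds 4 vertices, so the decomposition has width 3, which upper-bounds the treewidth. For the lower bound: the 4 vertex sets {4,6,7}, {2}, {1}, {3,5,8,9} are disjoint, each induces a connected subgraph, and every pair is joined by at least one edge of G. Contracting each set to a single vertex therefore yields K_{4} as a minor, and since treewidth is minor-monotone, tw(G) ≥ tw(K_{4}) = 3. Therefore the treewidth is 3.

3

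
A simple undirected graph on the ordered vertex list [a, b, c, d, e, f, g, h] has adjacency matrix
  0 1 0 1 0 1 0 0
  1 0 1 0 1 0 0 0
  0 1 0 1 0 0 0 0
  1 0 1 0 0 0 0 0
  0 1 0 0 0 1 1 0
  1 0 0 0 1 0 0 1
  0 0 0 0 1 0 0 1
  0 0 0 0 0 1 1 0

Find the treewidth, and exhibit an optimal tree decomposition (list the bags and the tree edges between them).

Each bag holds 3 vertices, so the decomposition has width 2, which upper-bounds the treewidth. For the lower bound, G contains the cycle g–h–f–e–g, so G is not a forest; only forests have treewidth ≤ 1, hence tw(G) ≥ 2. The upper and lower bounds meet at 2, so that is the treewidth.

Treewidth 2.
Bags: B1 = {e, g, h}  B2 = {e, f, h}  B3 = {b, e, f}  B4 = {a, b, f}  B5 = {a, b, c}  B6 = {a, c, d}
Tree: B1–B2, B2–B3, B3–B4, B4–B5, B5–B6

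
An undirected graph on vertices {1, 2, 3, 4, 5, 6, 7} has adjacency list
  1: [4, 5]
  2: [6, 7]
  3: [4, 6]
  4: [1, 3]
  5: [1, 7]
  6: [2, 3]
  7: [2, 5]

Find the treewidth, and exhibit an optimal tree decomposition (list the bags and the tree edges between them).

Treewidth 2.
One such decomposition:
Bags: B1 = {3, 4, 6}  B2 = {1, 4, 6}  B3 = {1, 5, 6}  B4 = {5, 6, 7}  B5 = {2, 6, 7}
Tree: B1–B2, B2–B3, B3–B4, B4–B5

The largest bag has 3 vertices, giving width 2; this decomposition certifies tw(G) ≤ 2. For the lower bound, G contains the cycle 6–3–4–1–5–7–2–6, so G is not a forest; only forests have treewidth ≤ 1, hence tw(G) ≥ 2. Hence tw(G) = 2 exactly.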